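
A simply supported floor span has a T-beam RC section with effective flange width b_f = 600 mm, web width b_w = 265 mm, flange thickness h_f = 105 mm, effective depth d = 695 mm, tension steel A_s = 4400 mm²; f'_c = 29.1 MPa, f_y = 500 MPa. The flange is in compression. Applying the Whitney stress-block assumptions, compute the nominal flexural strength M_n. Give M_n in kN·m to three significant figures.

M_n ≈ 1350 kN·m

Tension: T = A_s f_y = 4400 × 500 = 2200000 N.
Try a within the flange: a = T/(0.85 f'_c b_f) = 2200000/(0.85 × 29.1 × 600) = 148.24 mm.
a = 148.24 > h_f = 105 mm: the block extends into the web. Split into flange-overhang and web parts.
C_f = 0.85 f'_c (b_f − b_w) h_f = 0.85 × 29.1 × (600 − 265) × 105 = 870054 N.
Remaining web compression depth: a_w = (T − C_f)/(0.85 f'_c b_w) = (2200000 − 870054)/(0.85 × 29.1 × 265) = 202.90 mm.
M_n = C_f(d − h_f/2) + (T − C_f)(d − a_w/2) = 870054 × (695 − 52.5) + 1329946 × (695 − 101.45) = 559.01 + 789.39 = 1348.40 × 10⁶ N·mm.
M_n = 1348.40 kN·m.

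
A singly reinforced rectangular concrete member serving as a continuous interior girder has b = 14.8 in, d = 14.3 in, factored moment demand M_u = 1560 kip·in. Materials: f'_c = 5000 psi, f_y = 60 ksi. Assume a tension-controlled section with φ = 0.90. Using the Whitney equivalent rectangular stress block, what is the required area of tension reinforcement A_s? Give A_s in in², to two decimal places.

A_s ≈ 2.18 in²

M_n = M_u/φ = 1560/0.90 = 1733.33 kip·in.
From M_n = 0.85 f'_c a b (d − a/2):
a = d − √(d² − 2M_n/(0.85 f'_c b)) = 14.3 − √(14.3² − 2 × 1733.33/(0.85 × 5 × 14.8)) = 2.078 in.
A_s = 0.85 f'_c a b / f_y = 0.85 × 5 × 2.078 × 14.8 / 60 = 2.178 in².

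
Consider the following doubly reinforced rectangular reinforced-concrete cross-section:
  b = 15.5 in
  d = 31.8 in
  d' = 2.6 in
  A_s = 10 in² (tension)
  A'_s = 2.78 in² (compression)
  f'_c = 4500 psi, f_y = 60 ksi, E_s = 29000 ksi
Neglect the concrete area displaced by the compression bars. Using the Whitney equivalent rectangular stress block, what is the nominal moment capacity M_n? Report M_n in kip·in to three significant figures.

Assume both steels yield.
a = (A_s − A'_s) f_y/(0.85 f'_c b) = (10 − 2.78) × 60/(0.85 × 4.5 × 15.5) = 7.307 in.
c = a/β₁ = 7.307/0.825 = 8.857 in; ε'_s = 0.003(c − d')/c = 0.0021 ≥ ε_y = 0.0021, so the compression steel yields.
M_n = (A_s − A'_s) f_y (d − a/2) + A'_s f_y (d − d') = 433.2 × (31.8 − 3.6535) + 166.8 × (31.8 − 2.6) = 12193.1 + 4870.6 = 17063.7 kip·in.

M_n ≈ 17100 kip·in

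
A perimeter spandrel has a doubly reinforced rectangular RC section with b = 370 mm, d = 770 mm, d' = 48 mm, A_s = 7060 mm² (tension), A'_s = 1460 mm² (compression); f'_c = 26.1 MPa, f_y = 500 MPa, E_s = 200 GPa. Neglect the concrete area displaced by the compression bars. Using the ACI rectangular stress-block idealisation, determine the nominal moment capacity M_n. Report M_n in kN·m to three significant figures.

Assume both tension and compression steel yield.
Net tension couple steel: A_s − A'_s = 5600 mm².
a = (A_s − A'_s) f_y / (0.85 f'_c b) = 2800000/(0.85 × 26.1 × 370) = 341.11 mm.
c = a/β₁ = 341.11/0.85 = 401.31 mm; ε'_s = 0.003(c − d')/c = 0.0026 ≥ f_y/E_s = 0.0025, so compression steel does yield.
M_n = (A_s − A'_s) f_y (d − a/2) + A'_s f_y (d − d') = [2800000 × (770 − 170.555) + 730000 × (770 − 48)] × 10⁻⁶ = 1678.45 + 527.06 = 2205.51 kN·m.

M_n ≈ 2210 kN·m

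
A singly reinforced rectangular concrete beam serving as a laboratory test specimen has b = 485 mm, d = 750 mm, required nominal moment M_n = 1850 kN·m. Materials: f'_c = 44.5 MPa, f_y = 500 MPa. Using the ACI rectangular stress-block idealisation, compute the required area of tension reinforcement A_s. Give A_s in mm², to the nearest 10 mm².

With M_n = 0.85 f'_c a b (d − a/2), solve the quadratic for a:
a = d − √(d² − 2M_n/(0.85 f'_c b)) = 750 − √(750² − 2 × 1850×10⁶/(0.85 × 44.5 × 485)) = 149.32 mm.
A_s = 0.85 f'_c a b / f_y = 0.85 × 44.5 × 149.32 × 485 / 500 = 5478.6 mm².

A_s ≈ 5480 mm²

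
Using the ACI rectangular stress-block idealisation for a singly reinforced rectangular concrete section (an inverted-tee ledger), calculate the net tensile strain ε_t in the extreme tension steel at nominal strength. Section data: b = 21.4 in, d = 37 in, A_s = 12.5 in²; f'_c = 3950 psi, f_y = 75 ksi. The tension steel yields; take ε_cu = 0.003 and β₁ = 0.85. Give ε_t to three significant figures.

a = A_s f_y/(0.85 f'_c b) = 13.048 in.
β₁ = 0.85, so c = a/β₁ = 13.048/0.85 = 15.351 in.
From the linear strain diagram with ε_cu = 0.003: ε_t = 0.003 (d − c)/c = 0.003 × (37 − 15.351)/15.351 = 0.00423.
ε_t is between 0.004 and 0.005 — transition zone.

ε_t ≈ 0.00423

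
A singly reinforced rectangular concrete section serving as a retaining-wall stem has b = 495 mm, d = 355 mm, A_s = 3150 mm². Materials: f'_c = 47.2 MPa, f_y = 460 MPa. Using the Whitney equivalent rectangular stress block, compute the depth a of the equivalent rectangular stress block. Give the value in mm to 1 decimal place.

T = A_s f_y = 3150 × 460 = 1449000 N = 1449 kN.
Setting C = 0.85 f'_c a b equal to T: a = 1449000/(0.85 × 47.2 × 495) = 73.0 mm.

a ≈ 73.0 mm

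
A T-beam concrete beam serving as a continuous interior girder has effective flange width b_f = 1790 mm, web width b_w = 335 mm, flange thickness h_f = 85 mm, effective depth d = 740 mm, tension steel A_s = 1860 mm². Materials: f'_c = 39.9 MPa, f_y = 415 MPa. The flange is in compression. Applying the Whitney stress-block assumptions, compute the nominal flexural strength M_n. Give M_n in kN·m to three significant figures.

Tension: T = A_s f_y = 1860 × 415 = 771900 N.
Try a within the flange: a = T/(0.85 f'_c b_f) = 771900/(0.85 × 39.9 × 1790) = 12.71 mm.
Since a = 12.71 ≤ h_f = 85 mm, the stress block lies entirely in the flange; analyse as a rectangular beam of width b_f.
M_n = T(d − a/2) = 771900 × (740 − 6.355) = 566.30 × 10⁶ N·mm.
M_n = 566.30 kN·m.

M_n ≈ 566 kN·m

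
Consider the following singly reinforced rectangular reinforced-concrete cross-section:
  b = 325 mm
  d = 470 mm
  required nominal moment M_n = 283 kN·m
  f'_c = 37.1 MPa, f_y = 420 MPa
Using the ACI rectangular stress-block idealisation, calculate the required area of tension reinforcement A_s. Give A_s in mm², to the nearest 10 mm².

With M_n = 0.85 f'_c a b (d − a/2), solve the quadratic for a:
a = d − √(d² − 2M_n/(0.85 f'_c b)) = 470 − √(470² − 2 × 283×10⁶/(0.85 × 37.1 × 325)) = 62.97 mm.
A_s = 0.85 f'_c a b / f_y = 0.85 × 37.1 × 62.97 × 325 / 420 = 1536.6 mm².

A_s ≈ 1540 mm²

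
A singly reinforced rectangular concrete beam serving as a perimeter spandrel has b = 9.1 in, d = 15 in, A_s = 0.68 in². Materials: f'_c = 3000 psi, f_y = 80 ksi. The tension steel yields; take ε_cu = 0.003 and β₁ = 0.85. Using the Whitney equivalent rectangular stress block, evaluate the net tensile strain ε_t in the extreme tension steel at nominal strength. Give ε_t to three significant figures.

a = A_s f_y/(0.85 f'_c b) = 2.344 in.
β₁ = 0.85, so c = a/β₁ = 2.344/0.85 = 2.758 in.
From the linear strain diagram with ε_cu = 0.003: ε_t = 0.003 (d − c)/c = 0.003 × (15 − 2.758)/2.758 = 0.0133.
Since ε_t ≥ 0.005, the section is tension-controlled.

ε_t ≈ 0.0133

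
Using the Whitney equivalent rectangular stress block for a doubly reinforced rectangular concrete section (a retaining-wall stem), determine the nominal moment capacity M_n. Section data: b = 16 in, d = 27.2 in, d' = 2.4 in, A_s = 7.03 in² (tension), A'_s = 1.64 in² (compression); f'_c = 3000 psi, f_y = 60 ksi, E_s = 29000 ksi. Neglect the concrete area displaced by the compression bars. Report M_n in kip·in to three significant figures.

M_n ≈ 9960 kip·in

Assume both steels yield.
a = (A_s − A'_s) f_y/(0.85 f'_c b) = (7.03 − 1.64) × 60/(0.85 × 3 × 16) = 7.926 in.
c = a/β₁ = 7.926/0.85 = 9.325 in; ε'_s = 0.003(c − d')/c = 0.0022 ≥ ε_y = 0.0021, so the compression steel yields.
M_n = (A_s − A'_s) f_y (d − a/2) + A'_s f_y (d − d') = 323.4 × (27.2 − 3.963) + 98.4 × (27.2 − 2.4) = 7514.8 + 2440.3 = 9955.1 kip·in.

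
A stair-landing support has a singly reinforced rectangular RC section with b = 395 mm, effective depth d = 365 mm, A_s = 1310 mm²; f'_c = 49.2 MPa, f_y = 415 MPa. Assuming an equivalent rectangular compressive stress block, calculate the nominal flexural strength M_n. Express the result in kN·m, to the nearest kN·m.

M_n ≈ 189 kN·m

T = A_s f_y = 1310 × 415 = 543650 N = 543.65 kN.
From C = T: a = T/(0.85 f'_c b) = 543650/(0.85 × 49.2 × 395) = 32.91 mm.
M_n = T(d − a/2) = 543.65 kN × (365 − 16.455) mm = 189.49 kN·m.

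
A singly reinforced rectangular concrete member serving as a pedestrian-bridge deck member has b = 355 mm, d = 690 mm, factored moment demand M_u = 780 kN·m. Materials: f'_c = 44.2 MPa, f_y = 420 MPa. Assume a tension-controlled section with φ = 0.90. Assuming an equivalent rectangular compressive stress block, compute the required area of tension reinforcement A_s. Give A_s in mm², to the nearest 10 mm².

M_n = M_u/φ = 780/0.90 = 866.667 kN·m.
With M_n = 0.85 f'_c a b (d − a/2), solve the quadratic for a:
a = d − √(d² − 2M_n/(0.85 f'_c b)) = 690 − √(690² − 2 × 866.667×10⁶/(0.85 × 44.2 × 355)) = 101.66 mm.
A_s = 0.85 f'_c a b / f_y = 0.85 × 44.2 × 101.66 × 355 / 420 = 3228.3 mm².

A_s ≈ 3230 mm²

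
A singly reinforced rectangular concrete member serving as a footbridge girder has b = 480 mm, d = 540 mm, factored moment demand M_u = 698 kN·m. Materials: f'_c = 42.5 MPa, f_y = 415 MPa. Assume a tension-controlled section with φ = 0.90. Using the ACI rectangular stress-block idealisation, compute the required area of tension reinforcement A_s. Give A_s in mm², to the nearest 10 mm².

A_s ≈ 3780 mm²

M_n = M_u/φ = 698/0.90 = 775.556 kN·m.
With M_n = 0.85 f'_c a b (d − a/2), solve the quadratic for a:
a = d − √(d² − 2M_n/(0.85 f'_c b)) = 540 − √(540² − 2 × 775.556×10⁶/(0.85 × 42.5 × 480)) = 90.39 mm.
A_s = 0.85 f'_c a b / f_y = 0.85 × 42.5 × 90.39 × 480 / 415 = 3776.8 mm².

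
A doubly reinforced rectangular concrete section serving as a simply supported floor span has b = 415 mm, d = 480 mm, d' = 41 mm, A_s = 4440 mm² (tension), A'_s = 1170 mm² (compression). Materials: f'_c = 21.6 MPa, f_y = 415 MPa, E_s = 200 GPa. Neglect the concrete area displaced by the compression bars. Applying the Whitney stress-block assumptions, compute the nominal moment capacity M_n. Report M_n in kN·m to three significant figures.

M_n ≈ 744 kN·m

Assume both tension and compression steel yield.
Net tension couple steel: A_s − A'_s = 3270 mm².
a = (A_s − A'_s) f_y / (0.85 f'_c b) = 1357050/(0.85 × 21.6 × 415) = 178.10 mm.
c = a/β₁ = 178.10/0.85 = 209.53 mm; ε'_s = 0.003(c − d')/c = 0.0024 ≥ f_y/E_s = 0.0021, so compression steel does yield.
M_n = (A_s − A'_s) f_y (d − a/2) + A'_s f_y (d − d') = [1357050 × (480 − 89.05) + 485550 × (480 − 41)] × 10⁻⁶ = 530.54 + 213.16 = 743.70 kN·m.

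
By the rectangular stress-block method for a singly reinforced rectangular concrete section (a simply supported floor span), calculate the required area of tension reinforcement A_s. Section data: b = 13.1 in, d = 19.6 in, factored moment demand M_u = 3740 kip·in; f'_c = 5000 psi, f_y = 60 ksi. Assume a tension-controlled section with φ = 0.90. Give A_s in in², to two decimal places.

A_s ≈ 3.97 in²

M_n = M_u/φ = 3740/0.90 = 4155.56 kip·in.
From M_n = 0.85 f'_c a b (d − a/2):
a = d − √(d² − 2M_n/(0.85 f'_c b)) = 19.6 − √(19.6² − 2 × 4155.56/(0.85 × 5 × 13.1)) = 4.274 in.
A_s = 0.85 f'_c a b / f_y = 0.85 × 5 × 4.274 × 13.1 / 60 = 3.966 in².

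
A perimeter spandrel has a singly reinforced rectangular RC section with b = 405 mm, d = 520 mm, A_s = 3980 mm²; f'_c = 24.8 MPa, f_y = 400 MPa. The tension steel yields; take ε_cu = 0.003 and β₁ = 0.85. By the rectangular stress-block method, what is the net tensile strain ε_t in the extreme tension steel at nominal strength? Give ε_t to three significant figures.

ε_t ≈ 0.00411

a = A_s f_y/(0.85 f'_c b) = 186.47 mm.
β₁ = 0.85, so c = a/β₁ = 186.47/0.85 = 219.38 mm.
From the linear strain diagram with ε_cu = 0.003: ε_t = 0.003 (d − c)/c = 0.003 × (520 − 219.38)/219.38 = 0.00411.
ε_t is between 0.004 and 0.005 — transition zone.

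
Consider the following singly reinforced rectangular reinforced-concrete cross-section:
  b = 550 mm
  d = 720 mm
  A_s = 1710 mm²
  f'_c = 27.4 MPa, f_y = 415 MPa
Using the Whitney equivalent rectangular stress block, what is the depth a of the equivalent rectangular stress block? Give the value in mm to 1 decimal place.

a ≈ 55.4 mm

T = A_s f_y = 1710 × 415 = 709650 N = 709.65 kN.
Setting C = 0.85 f'_c a b equal to T: a = 709650/(0.85 × 27.4 × 550) = 55.4 mm.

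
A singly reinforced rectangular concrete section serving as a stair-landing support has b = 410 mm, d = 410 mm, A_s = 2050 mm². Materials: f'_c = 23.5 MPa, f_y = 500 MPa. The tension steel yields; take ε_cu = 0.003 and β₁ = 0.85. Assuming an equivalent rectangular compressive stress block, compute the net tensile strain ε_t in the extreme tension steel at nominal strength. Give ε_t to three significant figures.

a = A_s f_y/(0.85 f'_c b) = 125.16 mm.
β₁ = 0.85, so c = a/β₁ = 125.16/0.85 = 147.25 mm.
From the linear strain diagram with ε_cu = 0.003: ε_t = 0.003 (d − c)/c = 0.003 × (410 − 147.25)/147.25 = 0.00535.
Since ε_t ≥ 0.005, the section is tension-controlled.

ε_t ≈ 0.00535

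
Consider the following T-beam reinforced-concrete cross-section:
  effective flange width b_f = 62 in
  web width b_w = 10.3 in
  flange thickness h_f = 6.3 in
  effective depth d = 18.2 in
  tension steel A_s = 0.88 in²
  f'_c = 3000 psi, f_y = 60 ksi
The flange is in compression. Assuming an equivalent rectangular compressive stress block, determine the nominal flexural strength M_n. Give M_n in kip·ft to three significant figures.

M_n ≈ 79.3 kip·ft

Tension: T = A_s f_y = 0.88 × 60 = 52.8 kips.
Try a within the flange: a = T/(0.85 f'_c b_f) = 52.8/(0.85 × 3 × 62) = 0.334 in.
Since a = 0.334 ≤ h_f = 6.3 in, the stress block lies entirely in the flange; analyse as a rectangular beam of width b_f.
M_n = T(d − a/2) = 52.8 × (18.2 − 0.167) = 952.1 kip·in.
M_n = 952.1/12 = 79.34 kip·ft.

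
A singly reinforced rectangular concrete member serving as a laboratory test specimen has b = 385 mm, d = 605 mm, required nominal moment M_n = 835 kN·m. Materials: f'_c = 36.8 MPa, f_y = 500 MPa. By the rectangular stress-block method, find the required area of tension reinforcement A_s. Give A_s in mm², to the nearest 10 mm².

A_s ≈ 3090 mm²

With M_n = 0.85 f'_c a b (d − a/2), solve the quadratic for a:
a = d − √(d² − 2M_n/(0.85 f'_c b)) = 605 − √(605² − 2 × 835×10⁶/(0.85 × 36.8 × 385)) = 128.18 mm.
A_s = 0.85 f'_c a b / f_y = 0.85 × 36.8 × 128.18 × 385 / 500 = 3087.3 mm².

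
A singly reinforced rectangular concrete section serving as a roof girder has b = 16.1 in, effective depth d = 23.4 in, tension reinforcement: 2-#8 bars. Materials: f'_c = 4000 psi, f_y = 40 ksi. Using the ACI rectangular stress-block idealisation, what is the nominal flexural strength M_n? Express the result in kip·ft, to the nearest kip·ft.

M_n ≈ 120 kip·ft

A_s = 2 × 0.79 = 1.58 in².
T = A_s f_y = 1.58 × 40 = 63.2 kips.
a = T/(0.85 f'_c b) = 63.2/(0.85 × 4 × 16.1) = 1.155 in.
M_n = T(d − a/2) = 63.2 × (23.4 − 0.5775) = 1442.4 kip·in = 1442.4/12 = 120.20 kip·ft.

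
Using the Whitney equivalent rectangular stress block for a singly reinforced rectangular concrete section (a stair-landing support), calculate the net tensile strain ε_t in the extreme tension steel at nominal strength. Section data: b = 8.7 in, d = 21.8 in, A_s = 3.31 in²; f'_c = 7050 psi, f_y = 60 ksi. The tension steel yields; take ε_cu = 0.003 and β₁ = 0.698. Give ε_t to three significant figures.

ε_t ≈ 0.00898

a = A_s f_y/(0.85 f'_c b) = 3.809 in.
β₁ = 0.698, so c = a/β₁ = 3.809/0.698 = 5.457 in.
From the linear strain diagram with ε_cu = 0.003: ε_t = 0.003 (d − c)/c = 0.003 × (21.8 − 5.457)/5.457 = 0.00898.
Since ε_t ≥ 0.005, the section is tension-controlled.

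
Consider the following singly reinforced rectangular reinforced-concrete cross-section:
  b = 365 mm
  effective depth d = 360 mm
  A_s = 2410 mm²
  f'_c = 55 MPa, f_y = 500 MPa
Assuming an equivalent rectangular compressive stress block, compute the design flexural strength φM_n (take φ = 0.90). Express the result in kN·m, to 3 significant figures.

T = A_s f_y = 2410 × 500 = 1205000 N = 1205 kN.
From C = T: a = T/(0.85 f'_c b) = 1205000/(0.85 × 55 × 365) = 70.62 mm.
M_n = T(d − a/2) = 1205 kN × (360 − 35.31) mm = 391.25 kN·m.
φM_n = 0.90 × 391.25 = 352.13 kN·m.

φM_n ≈ 352 kN·m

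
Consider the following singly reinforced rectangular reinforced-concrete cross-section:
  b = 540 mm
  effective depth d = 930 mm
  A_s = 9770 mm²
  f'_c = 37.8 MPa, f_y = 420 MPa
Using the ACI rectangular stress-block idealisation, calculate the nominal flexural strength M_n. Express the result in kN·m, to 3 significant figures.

M_n ≈ 3330 kN·m

T = A_s f_y = 9770 × 420 = 4103400 N = 4103.4 kN.
From C = T: a = T/(0.85 f'_c b) = 4103400/(0.85 × 37.8 × 540) = 236.50 mm.
M_n = T(d − a/2) = 4103.4 kN × (930 − 118.25) mm = 3330.93 kN·m.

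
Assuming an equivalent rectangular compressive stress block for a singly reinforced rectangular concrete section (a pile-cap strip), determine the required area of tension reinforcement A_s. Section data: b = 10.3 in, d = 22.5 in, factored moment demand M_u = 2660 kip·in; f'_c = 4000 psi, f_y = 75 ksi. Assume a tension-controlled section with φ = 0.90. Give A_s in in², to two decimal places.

M_n = M_u/φ = 2660/0.90 = 2955.56 kip·in.
From M_n = 0.85 f'_c a b (d − a/2):
a = d − √(d² − 2M_n/(0.85 f'_c b)) = 22.5 − √(22.5² − 2 × 2955.56/(0.85 × 4 × 10.3)) = 4.130 in.
A_s = 0.85 f'_c a b / f_y = 0.85 × 4 × 4.130 × 10.3 / 75 = 1.928 in².

A_s ≈ 1.93 in²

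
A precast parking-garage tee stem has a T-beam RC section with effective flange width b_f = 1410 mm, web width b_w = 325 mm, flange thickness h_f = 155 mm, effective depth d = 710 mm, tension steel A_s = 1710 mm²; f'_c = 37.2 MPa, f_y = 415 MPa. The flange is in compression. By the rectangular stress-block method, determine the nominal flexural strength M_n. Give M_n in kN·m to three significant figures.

M_n ≈ 498 kN·m

Tension: T = A_s f_y = 1710 × 415 = 709650 N.
Try a within the flange: a = T/(0.85 f'_c b_f) = 709650/(0.85 × 37.2 × 1410) = 15.92 mm.
Since a = 15.92 ≤ h_f = 155 mm, the stress block lies entirely in the flange; analyse as a rectangular beam of width b_f.
M_n = T(d − a/2) = 709650 × (710 − 7.96) = 498.20 × 10⁶ N·mm.
M_n = 498.20 kN·m.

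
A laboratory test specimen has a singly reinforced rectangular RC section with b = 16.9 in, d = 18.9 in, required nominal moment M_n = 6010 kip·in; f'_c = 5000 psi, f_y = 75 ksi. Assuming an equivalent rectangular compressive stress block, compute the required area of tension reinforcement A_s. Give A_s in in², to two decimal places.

From M_n = 0.85 f'_c a b (d − a/2):
a = d − √(d² − 2M_n/(0.85 f'_c b)) = 18.9 − √(18.9² − 2 × 6010/(0.85 × 5 × 16.9)) = 5.121 in.
A_s = 0.85 f'_c a b / f_y = 0.85 × 5 × 5.121 × 16.9 / 75 = 4.904 in².

A_s ≈ 4.90 in²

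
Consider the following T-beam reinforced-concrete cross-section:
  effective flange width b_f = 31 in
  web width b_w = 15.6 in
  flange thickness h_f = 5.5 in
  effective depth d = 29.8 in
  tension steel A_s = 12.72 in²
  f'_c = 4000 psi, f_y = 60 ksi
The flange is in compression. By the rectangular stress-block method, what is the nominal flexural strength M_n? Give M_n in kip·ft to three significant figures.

Tension: T = A_s f_y = 12.72 × 60 = 763.2 kips.
Try a within the flange: a = T/(0.85 f'_c b_f) = 763.2/(0.85 × 4 × 31) = 7.241 in.
a = 7.241 > h_f = 5.5 in: the block extends into the web. Split into flange-overhang and web parts.
C_f = 0.85 f'_c (b_f − b_w) h_f = 0.85 × 4 × (31 − 15.6) × 5.5 = 288.0 kips.
Remaining web compression depth: a_w = (T − C_f)/(0.85 f'_c b_w) = (763.2 − 288.0)/(0.85 × 4 × 15.6) = 8.959 in.
M_n = C_f(d − h_f/2) + (T − C_f)(d − a_w/2) = 288.0 × (29.8 − 2.75) + 475.2 × (29.8 − 4.4795) = 7790.4 + 12032.3 = 19822.7 kip·in.
M_n = 19822.7/12 = 1651.89 kip·ft.

M_n ≈ 1650 kip·ft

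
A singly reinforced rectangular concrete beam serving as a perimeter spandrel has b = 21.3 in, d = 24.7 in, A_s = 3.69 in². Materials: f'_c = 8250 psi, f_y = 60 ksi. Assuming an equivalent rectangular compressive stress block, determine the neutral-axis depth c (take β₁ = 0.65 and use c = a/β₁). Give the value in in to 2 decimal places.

c ≈ 2.28 in

T = A_s f_y = 3.69 × 60 = 221.4 kips.
a = T/(0.85 f'_c b) = 221.4/(0.85 × 8.25 × 21.3) = 1.4823 in.
With β₁ = 0.65, c = a/β₁ = 1.4823/0.65 = 2.28 in.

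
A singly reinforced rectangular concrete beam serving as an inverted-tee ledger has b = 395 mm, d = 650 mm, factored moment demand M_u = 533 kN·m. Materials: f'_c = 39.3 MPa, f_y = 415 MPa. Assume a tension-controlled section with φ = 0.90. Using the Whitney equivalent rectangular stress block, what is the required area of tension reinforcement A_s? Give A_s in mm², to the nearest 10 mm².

M_n = M_u/φ = 533/0.90 = 592.222 kN·m.
With M_n = 0.85 f'_c a b (d − a/2), solve the quadratic for a:
a = d − √(d² − 2M_n/(0.85 f'_c b)) = 650 − √(650² − 2 × 592.222×10⁶/(0.85 × 39.3 × 395)) = 73.17 mm.
A_s = 0.85 f'_c a b / f_y = 0.85 × 39.3 × 73.17 × 395 / 415 = 2326.4 mm².

A_s ≈ 2330 mm²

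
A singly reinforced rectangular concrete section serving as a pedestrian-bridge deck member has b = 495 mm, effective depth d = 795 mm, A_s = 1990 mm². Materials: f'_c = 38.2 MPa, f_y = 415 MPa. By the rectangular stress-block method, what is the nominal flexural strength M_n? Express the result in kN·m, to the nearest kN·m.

T = A_s f_y = 1990 × 415 = 825850 N = 825.85 kN.
From C = T: a = T/(0.85 f'_c b) = 825850/(0.85 × 38.2 × 495) = 51.38 mm.
M_n = T(d − a/2) = 825.85 kN × (795 − 25.69) mm = 635.33 kN·m.

M_n ≈ 635 kN·m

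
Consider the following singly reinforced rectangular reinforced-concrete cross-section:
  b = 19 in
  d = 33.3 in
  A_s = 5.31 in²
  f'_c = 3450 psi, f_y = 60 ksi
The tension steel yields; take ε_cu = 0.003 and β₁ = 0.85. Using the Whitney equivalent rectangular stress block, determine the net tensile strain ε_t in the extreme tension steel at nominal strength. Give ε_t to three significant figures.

a = A_s f_y/(0.85 f'_c b) = 5.718 in.
β₁ = 0.85, so c = a/β₁ = 5.718/0.85 = 6.727 in.
From the linear strain diagram with ε_cu = 0.003: ε_t = 0.003 (d − c)/c = 0.003 × (33.3 − 6.727)/6.727 = 0.0119.
Since ε_t ≥ 0.005, the section is tension-controlled.

ε_t ≈ 0.0119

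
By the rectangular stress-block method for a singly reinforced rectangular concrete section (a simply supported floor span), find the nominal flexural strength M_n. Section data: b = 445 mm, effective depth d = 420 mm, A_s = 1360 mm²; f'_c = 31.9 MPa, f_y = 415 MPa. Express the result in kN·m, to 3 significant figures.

M_n ≈ 224 kN·m

T = A_s f_y = 1360 × 415 = 564400 N = 564.4 kN.
From C = T: a = T/(0.85 f'_c b) = 564400/(0.85 × 31.9 × 445) = 46.78 mm.
M_n = T(d − a/2) = 564.4 kN × (420 − 23.39) mm = 223.85 kN·m.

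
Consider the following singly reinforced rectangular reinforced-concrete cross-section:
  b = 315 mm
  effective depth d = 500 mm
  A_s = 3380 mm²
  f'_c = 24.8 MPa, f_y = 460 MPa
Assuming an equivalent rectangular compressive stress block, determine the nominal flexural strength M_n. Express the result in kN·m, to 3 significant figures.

T = A_s f_y = 3380 × 460 = 1554800 N = 1554.8 kN.
From C = T: a = T/(0.85 f'_c b) = 1554800/(0.85 × 24.8 × 315) = 234.15 mm.
M_n = T(d − a/2) = 1554.8 kN × (500 − 117.075) mm = 595.37 kN·m.

M_n ≈ 595 kN·m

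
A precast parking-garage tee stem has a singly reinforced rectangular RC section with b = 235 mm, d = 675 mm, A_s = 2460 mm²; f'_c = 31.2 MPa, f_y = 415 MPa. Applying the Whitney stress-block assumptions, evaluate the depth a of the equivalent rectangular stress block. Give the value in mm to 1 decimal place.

T = A_s f_y = 2460 × 415 = 1020900 N = 1020.9 kN.
Setting C = 0.85 f'_c a b equal to T: a = 1020900/(0.85 × 31.2 × 235) = 163.8 mm.

a ≈ 163.8 mm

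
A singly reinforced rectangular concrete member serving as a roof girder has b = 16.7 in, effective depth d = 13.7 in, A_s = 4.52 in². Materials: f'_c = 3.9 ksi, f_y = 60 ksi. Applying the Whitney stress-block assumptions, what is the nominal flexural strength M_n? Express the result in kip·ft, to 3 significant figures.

T = A_s f_y = 4.52 × 60 = 271.2 kips.
a = T/(0.85 f'_c b) = 271.2/(0.85 × 3.9 × 16.7) = 4.899 in.
M_n = T(d − a/2) = 271.2 × (13.7 − 2.4495) = 3051.1 kip·in = 3051.1/12 = 254.26 kip·ft.

M_n ≈ 254 kip·ft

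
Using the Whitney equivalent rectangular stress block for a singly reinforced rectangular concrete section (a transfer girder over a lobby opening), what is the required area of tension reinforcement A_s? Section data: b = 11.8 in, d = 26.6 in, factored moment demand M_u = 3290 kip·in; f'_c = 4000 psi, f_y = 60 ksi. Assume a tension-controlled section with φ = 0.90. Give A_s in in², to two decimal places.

M_n = M_u/φ = 3290/0.90 = 3655.56 kip·in.
From M_n = 0.85 f'_c a b (d − a/2):
a = d − √(d² − 2M_n/(0.85 f'_c b)) = 26.6 − √(26.6² − 2 × 3655.56/(0.85 × 4 × 11.8)) = 3.680 in.
A_s = 0.85 f'_c a b / f_y = 0.85 × 4 × 3.680 × 11.8 / 60 = 2.461 in².

A_s ≈ 2.46 in²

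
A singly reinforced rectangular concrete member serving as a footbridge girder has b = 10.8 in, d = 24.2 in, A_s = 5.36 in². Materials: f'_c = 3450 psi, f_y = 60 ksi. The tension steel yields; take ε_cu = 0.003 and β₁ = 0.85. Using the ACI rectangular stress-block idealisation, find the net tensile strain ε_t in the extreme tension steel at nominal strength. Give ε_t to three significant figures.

a = A_s f_y/(0.85 f'_c b) = 10.154 in.
β₁ = 0.85, so c = a/β₁ = 10.154/0.85 = 11.946 in.
From the linear strain diagram with ε_cu = 0.003: ε_t = 0.003 (d − c)/c = 0.003 × (24.2 − 11.946)/11.946 = 0.00308.
ε_t < 0.004 — the section is over-reinforced for flexure under ACI limits.

ε_t ≈ 0.00308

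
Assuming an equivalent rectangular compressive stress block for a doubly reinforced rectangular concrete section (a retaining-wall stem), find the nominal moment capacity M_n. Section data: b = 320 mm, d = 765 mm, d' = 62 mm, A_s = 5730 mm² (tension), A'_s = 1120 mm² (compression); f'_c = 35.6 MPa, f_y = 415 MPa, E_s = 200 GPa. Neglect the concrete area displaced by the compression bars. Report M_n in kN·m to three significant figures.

Assume both tension and compression steel yield.
Net tension couple steel: A_s − A'_s = 4610 mm².
a = (A_s − A'_s) f_y / (0.85 f'_c b) = 1913150/(0.85 × 35.6 × 320) = 197.57 mm.
c = a/β₁ = 197.57/0.796 = 248.20 mm; ε'_s = 0.003(c − d')/c = 0.0023 ≥ f_y/E_s = 0.0021, so compression steel does yield.
M_n = (A_s − A'_s) f_y (d − a/2) + A'_s f_y (d − d') = [1913150 × (765 − 98.785) + 464800 × (765 − 62)] × 10⁻⁶ = 1274.57 + 326.75 = 1601.32 kN·m.

M_n ≈ 1600 kN·m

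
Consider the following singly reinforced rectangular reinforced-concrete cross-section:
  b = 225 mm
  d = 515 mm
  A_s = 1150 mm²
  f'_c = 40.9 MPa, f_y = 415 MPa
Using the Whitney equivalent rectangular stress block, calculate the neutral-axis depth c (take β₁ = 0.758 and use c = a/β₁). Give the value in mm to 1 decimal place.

c ≈ 80.5 mm

T = A_s f_y = 1150 × 415 = 477250 N = 477.25 kN.
Setting C = 0.85 f'_c a b equal to T: a = 477250/(0.85 × 40.9 × 225) = 61.013 mm.
With β₁ = 0.758, c = a/β₁ = 61.013/0.758 = 80.5 mm.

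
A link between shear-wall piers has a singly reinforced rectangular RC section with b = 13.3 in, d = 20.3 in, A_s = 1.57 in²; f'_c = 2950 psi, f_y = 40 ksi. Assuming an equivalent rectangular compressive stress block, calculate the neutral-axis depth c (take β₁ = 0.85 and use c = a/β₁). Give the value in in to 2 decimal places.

c ≈ 2.22 in

T = A_s f_y = 1.57 × 40 = 62.8 kips.
a = T/(0.85 f'_c b) = 62.8/(0.85 × 2.95 × 13.3) = 1.8831 in.
With β₁ = 0.85, c = a/β₁ = 1.8831/0.85 = 2.22 in.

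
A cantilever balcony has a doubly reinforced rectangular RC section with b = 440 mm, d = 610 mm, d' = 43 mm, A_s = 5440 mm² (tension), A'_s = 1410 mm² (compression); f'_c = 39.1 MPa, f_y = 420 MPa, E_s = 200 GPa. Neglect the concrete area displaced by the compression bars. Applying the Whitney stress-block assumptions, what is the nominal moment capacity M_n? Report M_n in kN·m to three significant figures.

M_n ≈ 1270 kN·m

Assume both tension and compression steel yield.
Net tension couple steel: A_s − A'_s = 4030 mm².
a = (A_s − A'_s) f_y / (0.85 f'_c b) = 1692600/(0.85 × 39.1 × 440) = 115.75 mm.
c = a/β₁ = 115.75/0.771 = 150.13 mm; ε'_s = 0.003(c − d')/c = 0.0021 ≥ f_y/E_s = 0.0021, so compression steel does yield.
M_n = (A_s − A'_s) f_y (d − a/2) + A'_s f_y (d − d') = [1692600 × (610 − 57.875) + 592200 × (610 − 43)] × 10⁻⁶ = 934.53 + 335.78 = 1270.31 kN·m.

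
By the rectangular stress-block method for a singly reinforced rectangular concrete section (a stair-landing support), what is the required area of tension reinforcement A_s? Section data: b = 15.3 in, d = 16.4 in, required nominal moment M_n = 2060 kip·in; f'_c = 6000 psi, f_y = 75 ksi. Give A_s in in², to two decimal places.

A_s ≈ 1.77 in²

From M_n = 0.85 f'_c a b (d − a/2):
a = d − √(d² − 2M_n/(0.85 f'_c b)) = 16.4 − √(16.4² − 2 × 2060/(0.85 × 6 × 15.3)) = 1.698 in.
A_s = 0.85 f'_c a b / f_y = 0.85 × 6 × 1.698 × 15.3 / 75 = 1.767 in².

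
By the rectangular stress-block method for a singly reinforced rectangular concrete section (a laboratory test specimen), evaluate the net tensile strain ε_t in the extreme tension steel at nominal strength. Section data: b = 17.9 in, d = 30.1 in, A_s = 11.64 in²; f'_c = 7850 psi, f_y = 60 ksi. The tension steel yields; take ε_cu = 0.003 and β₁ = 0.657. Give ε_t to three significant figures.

a = A_s f_y/(0.85 f'_c b) = 5.847 in.
β₁ = 0.657, so c = a/β₁ = 5.847/0.657 = 8.900 in.
From the linear strain diagram with ε_cu = 0.003: ε_t = 0.003 (d − c)/c = 0.003 × (30.1 − 8.900)/8.900 = 0.00715.
Since ε_t ≥ 0.005, the section is tension-controlled.

ε_t ≈ 0.00715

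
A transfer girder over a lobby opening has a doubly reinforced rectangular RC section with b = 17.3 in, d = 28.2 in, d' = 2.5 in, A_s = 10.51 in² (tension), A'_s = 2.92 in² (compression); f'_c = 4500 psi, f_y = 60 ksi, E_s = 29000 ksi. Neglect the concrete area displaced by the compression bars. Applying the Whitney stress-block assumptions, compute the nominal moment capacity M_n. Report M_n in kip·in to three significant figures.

M_n ≈ 15800 kip·in

Assume both steels yield.
a = (A_s − A'_s) f_y/(0.85 f'_c b) = (10.51 − 2.92) × 60/(0.85 × 4.5 × 17.3) = 6.882 in.
c = a/β₁ = 6.882/0.825 = 8.342 in; ε'_s = 0.003(c − d')/c = 0.0021 ≥ ε_y = 0.0021, so the compression steel yields.
M_n = (A_s − A'_s) f_y (d − a/2) + A'_s f_y (d − d') = 455.4 × (28.2 − 3.441) + 175.2 × (28.2 − 2.5) = 11275.2 + 4502.6 = 15777.8 kip·in.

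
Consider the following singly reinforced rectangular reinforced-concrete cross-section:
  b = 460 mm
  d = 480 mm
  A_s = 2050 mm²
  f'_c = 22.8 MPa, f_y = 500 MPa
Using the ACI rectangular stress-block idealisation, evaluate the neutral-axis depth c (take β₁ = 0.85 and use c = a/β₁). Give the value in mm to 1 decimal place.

T = A_s f_y = 2050 × 500 = 1025000 N = 1025 kN.
Setting C = 0.85 f'_c a b equal to T: a = 1025000/(0.85 × 22.8 × 460) = 114.977 mm.
With β₁ = 0.85, c = a/β₁ = 114.977/0.85 = 135.3 mm.

c ≈ 135.3 mm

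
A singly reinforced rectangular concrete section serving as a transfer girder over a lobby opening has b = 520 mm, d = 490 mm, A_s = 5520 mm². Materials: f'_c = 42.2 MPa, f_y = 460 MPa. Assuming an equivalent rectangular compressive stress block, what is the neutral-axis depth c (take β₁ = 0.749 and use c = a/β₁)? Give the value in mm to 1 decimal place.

c ≈ 181.8 mm

T = A_s f_y = 5520 × 460 = 2539200 N = 2539.2 kN.
Setting C = 0.85 f'_c a b equal to T: a = 2539200/(0.85 × 42.2 × 520) = 136.133 mm.
With β₁ = 0.749, c = a/β₁ = 136.133/0.749 = 181.8 mm.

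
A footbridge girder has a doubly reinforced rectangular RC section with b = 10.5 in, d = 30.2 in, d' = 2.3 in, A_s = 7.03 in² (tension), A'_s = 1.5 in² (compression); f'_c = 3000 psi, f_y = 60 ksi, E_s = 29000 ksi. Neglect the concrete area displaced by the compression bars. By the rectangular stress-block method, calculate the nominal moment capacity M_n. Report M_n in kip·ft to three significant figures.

M_n ≈ 873 kip·ft

Assume both steels yield.
a = (A_s − A'_s) f_y/(0.85 f'_c b) = (7.03 − 1.5) × 60/(0.85 × 3 × 10.5) = 12.392 in.
c = a/β₁ = 12.392/0.85 = 14.579 in; ε'_s = 0.003(c − d')/c = 0.0025 ≥ ε_y = 0.0021, so the compression steel yields.
M_n = (A_s − A'_s) f_y (d − a/2) + A'_s f_y (d − d') = 331.8 × (30.2 − 6.196) + 90 × (30.2 − 2.3) = 7964.5 + 2511.0 = 10475.5 kip·in = 10475.5/12 = 872.96 kip·ft.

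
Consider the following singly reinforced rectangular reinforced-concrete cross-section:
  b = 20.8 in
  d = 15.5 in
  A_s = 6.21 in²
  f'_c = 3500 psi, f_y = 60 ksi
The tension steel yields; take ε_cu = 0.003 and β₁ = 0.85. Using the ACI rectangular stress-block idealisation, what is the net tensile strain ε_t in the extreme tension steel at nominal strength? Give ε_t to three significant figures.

a = A_s f_y/(0.85 f'_c b) = 6.021 in.
β₁ = 0.85, so c = a/β₁ = 6.021/0.85 = 7.084 in.
From the linear strain diagram with ε_cu = 0.003: ε_t = 0.003 (d − c)/c = 0.003 × (15.5 − 7.084)/7.084 = 0.00356.
ε_t < 0.004 — the section is over-reinforced for flexure under ACI limits.

ε_t ≈ 0.00356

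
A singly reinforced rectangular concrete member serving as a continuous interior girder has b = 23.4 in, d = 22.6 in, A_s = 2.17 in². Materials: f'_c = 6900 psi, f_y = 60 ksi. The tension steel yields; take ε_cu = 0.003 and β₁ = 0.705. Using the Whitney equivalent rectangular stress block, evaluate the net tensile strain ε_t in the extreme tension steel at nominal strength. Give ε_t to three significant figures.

ε_t ≈ 0.0474

a = A_s f_y/(0.85 f'_c b) = 0.949 in.
β₁ = 0.705, so c = a/β₁ = 0.949/0.705 = 1.346 in.
From the linear strain diagram with ε_cu = 0.003: ε_t = 0.003 (d − c)/c = 0.003 × (22.6 − 1.346)/1.346 = 0.0474.
Since ε_t ≥ 0.005, the section is tension-controlled.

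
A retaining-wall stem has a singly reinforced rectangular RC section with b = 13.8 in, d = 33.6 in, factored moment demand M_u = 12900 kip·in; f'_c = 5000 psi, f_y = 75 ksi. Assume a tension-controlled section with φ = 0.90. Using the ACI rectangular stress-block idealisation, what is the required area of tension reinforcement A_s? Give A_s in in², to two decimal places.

M_n = M_u/φ = 12900/0.90 = 14333.3 kip·in.
From M_n = 0.85 f'_c a b (d − a/2):
a = d − √(d² − 2M_n/(0.85 f'_c b)) = 33.6 − √(33.6² − 2 × 14333.3/(0.85 × 5 × 13.8)) = 8.298 in.
A_s = 0.85 f'_c a b / f_y = 0.85 × 5 × 8.298 × 13.8 / 75 = 6.489 in².

A_s ≈ 6.49 in²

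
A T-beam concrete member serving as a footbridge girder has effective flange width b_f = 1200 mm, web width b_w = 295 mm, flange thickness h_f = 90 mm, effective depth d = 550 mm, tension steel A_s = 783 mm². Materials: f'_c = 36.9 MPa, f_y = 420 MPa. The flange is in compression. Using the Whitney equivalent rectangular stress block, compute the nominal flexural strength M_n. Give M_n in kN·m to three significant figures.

M_n ≈ 179 kN·m

Tension: T = A_s f_y = 783 × 420 = 328860 N.
Try a within the flange: a = T/(0.85 f'_c b_f) = 328860/(0.85 × 36.9 × 1200) = 8.74 mm.
Since a = 8.74 ≤ h_f = 90 mm, the stress block lies entirely in the flange; analyse as a rectangular beam of width b_f.
M_n = T(d − a/2) = 328860 × (550 − 4.37) = 179.44 × 10⁶ N·mm.
M_n = 179.44 kN·m.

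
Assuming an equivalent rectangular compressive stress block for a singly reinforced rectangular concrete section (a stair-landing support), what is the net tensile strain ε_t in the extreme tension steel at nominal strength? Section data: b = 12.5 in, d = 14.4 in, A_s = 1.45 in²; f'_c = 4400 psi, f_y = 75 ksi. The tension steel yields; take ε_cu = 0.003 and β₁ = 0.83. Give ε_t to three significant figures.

ε_t ≈ 0.0124

a = A_s f_y/(0.85 f'_c b) = 2.326 in.
β₁ = 0.83, so c = a/β₁ = 2.326/0.83 = 2.802 in.
From the linear strain diagram with ε_cu = 0.003: ε_t = 0.003 (d − c)/c = 0.003 × (14.4 − 2.802)/2.802 = 0.0124.
Since ε_t ≥ 0.005, the section is tension-controlled.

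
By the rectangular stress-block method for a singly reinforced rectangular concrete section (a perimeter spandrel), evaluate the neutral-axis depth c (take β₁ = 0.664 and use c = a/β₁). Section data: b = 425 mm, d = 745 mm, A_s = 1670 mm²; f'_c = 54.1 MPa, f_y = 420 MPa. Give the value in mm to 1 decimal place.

T = A_s f_y = 1670 × 420 = 701400 N = 701.4 kN.
Setting C = 0.85 f'_c a b equal to T: a = 701400/(0.85 × 54.1 × 425) = 35.889 mm.
With β₁ = 0.664, c = a/β₁ = 35.889/0.664 = 54.0 mm.

c ≈ 54.0 mm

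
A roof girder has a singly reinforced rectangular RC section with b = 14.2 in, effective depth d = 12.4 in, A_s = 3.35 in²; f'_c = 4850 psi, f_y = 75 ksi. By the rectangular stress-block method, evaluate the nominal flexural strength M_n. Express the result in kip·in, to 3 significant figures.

M_n ≈ 2580 kip·in

T = A_s f_y = 3.35 × 75 = 251.25 kips.
a = T/(0.85 f'_c b) = 251.25/(0.85 × 4.85 × 14.2) = 4.292 in.
M_n = T(d − a/2) = 251.25 × (12.4 − 2.146) = 2576.3 kip·in.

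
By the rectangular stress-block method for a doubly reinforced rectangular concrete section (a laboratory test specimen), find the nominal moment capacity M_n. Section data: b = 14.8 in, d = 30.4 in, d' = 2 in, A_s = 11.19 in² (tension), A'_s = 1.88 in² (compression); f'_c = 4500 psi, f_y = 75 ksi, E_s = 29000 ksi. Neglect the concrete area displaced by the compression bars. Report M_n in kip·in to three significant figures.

Assume both steels yield.
a = (A_s − A'_s) f_y/(0.85 f'_c b) = (11.19 − 1.88) × 75/(0.85 × 4.5 × 14.8) = 12.334 in.
c = a/β₁ = 12.334/0.825 = 14.950 in; ε'_s = 0.003(c − d')/c = 0.0026 ≥ ε_y = 0.0026, so the compression steel yields.
M_n = (A_s − A'_s) f_y (d − a/2) + A'_s f_y (d − d') = 698.25 × (30.4 − 6.167) + 141 × (30.4 − 2) = 16920.7 + 4004.4 = 20925.1 kip·in.

M_n ≈ 20900 kip·in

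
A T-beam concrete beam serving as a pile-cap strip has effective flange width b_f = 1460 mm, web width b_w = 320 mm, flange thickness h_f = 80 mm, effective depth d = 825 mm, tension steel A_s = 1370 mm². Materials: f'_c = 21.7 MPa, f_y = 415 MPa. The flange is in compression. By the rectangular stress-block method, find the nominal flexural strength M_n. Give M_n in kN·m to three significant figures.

M_n ≈ 463 kN·m

Tension: T = A_s f_y = 1370 × 415 = 568550 N.
Try a within the flange: a = T/(0.85 f'_c b_f) = 568550/(0.85 × 21.7 × 1460) = 21.11 mm.
Since a = 21.11 ≤ h_f = 80 mm, the stress block lies entirely in the flange; analyse as a rectangular beam of width b_f.
M_n = T(d − a/2) = 568550 × (825 − 10.555) = 463.05 × 10⁶ N·mm.
M_n = 463.05 kN·m.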